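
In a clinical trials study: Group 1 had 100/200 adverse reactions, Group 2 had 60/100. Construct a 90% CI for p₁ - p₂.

p̂₁ = 0.5, p̂₂ = 0.6. Difference = -0.1. CI = (-0.199, -0.001)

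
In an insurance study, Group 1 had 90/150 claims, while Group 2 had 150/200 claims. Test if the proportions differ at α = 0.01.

p̂₁ = 0.6, p̂₂ = 0.75, pooled p̂ = 0.686. z = -2.991. Critical: ±2.576. Reject H₀.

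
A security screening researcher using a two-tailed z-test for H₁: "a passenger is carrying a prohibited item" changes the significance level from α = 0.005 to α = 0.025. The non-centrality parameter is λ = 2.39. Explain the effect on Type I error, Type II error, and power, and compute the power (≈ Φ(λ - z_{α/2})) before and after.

Increasing α from 0.005 to 0.025:
• Type I error rate increases (α is the Type I rate by definition).
• Critical value moves from z_{α/2} = 2.807 to 2.241, so power = Φ(λ - z_{α/2}) goes from Φ(2.39 - 2.807) = 0.338 to Φ(2.39 - 2.241) = 0.559.
• Type II error rate β = 1 - power therefore decreases (0.662 → 0.441).
Appropriate when false negatives are costly — here, letting a prohibited item through — security breach.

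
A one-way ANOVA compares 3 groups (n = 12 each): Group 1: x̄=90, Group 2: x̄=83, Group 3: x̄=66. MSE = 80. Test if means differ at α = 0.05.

Grand mean = 79.67. SS_between = 3656.0, MS_between = 1828.0. F = 22.85, F_crit ≈ 3.285. Reject H₀.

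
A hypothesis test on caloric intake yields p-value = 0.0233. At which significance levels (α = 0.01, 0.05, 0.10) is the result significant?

p = 0.0233. Significant at: α = 0.05, 0.1.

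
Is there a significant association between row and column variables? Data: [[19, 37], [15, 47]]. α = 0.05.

χ² = 1.359. df = 1, critical = 3.841. Fail to reject H₀. No evidence of dependence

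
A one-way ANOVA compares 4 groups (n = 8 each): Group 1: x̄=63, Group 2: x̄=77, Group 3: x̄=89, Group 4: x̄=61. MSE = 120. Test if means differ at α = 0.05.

Grand mean = 72.5. SS_between = 4120.0, MS_between = 1373.33. F = 11.444, F_crit ≈ 2.947. Reject H₀.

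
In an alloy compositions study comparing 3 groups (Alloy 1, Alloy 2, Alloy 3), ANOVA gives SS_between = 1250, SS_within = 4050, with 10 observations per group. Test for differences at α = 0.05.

df_between = 2, df_within = 27. F = MS_between/MS_within = 625.0/150.0 = 4.167. F_crit ≈ 3.354. Reject H₀. At least one mean differs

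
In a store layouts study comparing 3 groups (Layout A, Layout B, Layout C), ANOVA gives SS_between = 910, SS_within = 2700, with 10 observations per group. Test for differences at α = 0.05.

df_between = 2, df_within = 27. F = MS_between/MS_within = 455.0/100.0 = 4.55. F_crit ≈ 3.354. Reject H₀. At least one mean differs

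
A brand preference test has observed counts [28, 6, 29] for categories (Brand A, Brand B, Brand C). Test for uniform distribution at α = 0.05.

Expected = 21 each. χ² = Σ(O-E)²/E = 16.095. df = 2, critical value = 5.991. Reject H₀.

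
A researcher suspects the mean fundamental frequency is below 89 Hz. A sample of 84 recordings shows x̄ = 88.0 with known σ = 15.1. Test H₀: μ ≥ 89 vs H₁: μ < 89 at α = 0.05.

z = -0.607. Critical value: -1.645. Fail to reject H₀.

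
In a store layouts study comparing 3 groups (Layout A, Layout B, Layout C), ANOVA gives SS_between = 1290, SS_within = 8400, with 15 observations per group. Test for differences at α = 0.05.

df_between = 2, df_within = 42. F = MS_between/MS_within = 645.0/200.0 = 3.225. F_crit ≈ 3.22. Reject H₀. At least one mean differs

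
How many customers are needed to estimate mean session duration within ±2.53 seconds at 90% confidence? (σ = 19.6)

n = (z*σ/E)² = (1.645×19.6/2.53)² = 162.4 → n = 163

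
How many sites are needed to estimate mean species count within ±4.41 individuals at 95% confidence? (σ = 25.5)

n = (z*σ/E)² = (1.96×25.5/4.41)² = 128.4 → n = 129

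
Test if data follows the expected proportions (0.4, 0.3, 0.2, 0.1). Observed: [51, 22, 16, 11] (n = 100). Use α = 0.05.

Expected: [40.0, 30.0, 20.0, 10.0]. χ² = 6.058. df = 3, critical = 7.815. Fail to reject H₀.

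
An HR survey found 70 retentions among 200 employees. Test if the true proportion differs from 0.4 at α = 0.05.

p̂ = 0.35, p₀ = 0.4. z = (p̂ - p₀)/√(p₀(1-p₀)/n) = -1.443. Critical: ±1.96. Fail to reject H₀.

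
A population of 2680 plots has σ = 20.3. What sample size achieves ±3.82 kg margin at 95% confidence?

Without FPC: n₀ = (1.96×20.3/3.82)² = 108.487. With FPC: n = n₀N/(n₀+N-1) = 104.3 → n = 105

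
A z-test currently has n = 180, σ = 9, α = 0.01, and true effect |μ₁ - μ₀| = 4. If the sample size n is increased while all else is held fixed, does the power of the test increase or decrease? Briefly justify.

Power increases: a larger n shrinks the standard error σ/√n, moving the sampling distribution under H₁ further from the critical value.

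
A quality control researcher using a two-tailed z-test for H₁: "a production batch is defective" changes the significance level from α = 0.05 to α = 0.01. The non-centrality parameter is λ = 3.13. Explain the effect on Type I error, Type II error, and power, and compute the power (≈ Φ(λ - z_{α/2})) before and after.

Decreasing α from 0.05 to 0.01:
• Type I error rate decreases (α is the Type I rate by definition).
• Critical value moves from z_{α/2} = 1.96 to 2.576, so power = Φ(λ - z_{α/2}) goes from Φ(3.13 - 1.96) = 0.879 to Φ(3.13 - 2.576) = 0.71.
• Type II error rate β = 1 - power therefore increases (0.121 → 0.29).
Appropriate when false positives are costly — here, scrapping a good batch — wasted material and cost for no reason.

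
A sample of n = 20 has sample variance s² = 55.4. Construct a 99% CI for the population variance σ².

df = 19. χ²_{0.005} = 38.582, χ²_{0.995} = 6.844. CI for σ² = ((n-1)s²/χ²_{α/2}, (n-1)s²/χ²_{1-α/2}) = (19·55.4/38.582, 19·55.4/6.844) = (27.28, 153.8)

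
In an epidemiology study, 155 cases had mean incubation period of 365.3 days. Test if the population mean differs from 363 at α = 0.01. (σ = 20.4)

z = (x̄ - μ₀)/(σ/√n) = (365.3 - 363)/(20.4/√155) = 1.404. Critical value: ±2.576. Since |1.404| ≤ 2.576, Fail to reject H₀.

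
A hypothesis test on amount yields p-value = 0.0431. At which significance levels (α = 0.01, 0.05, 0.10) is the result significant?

p = 0.0431. Significant at: α = 0.05, 0.1.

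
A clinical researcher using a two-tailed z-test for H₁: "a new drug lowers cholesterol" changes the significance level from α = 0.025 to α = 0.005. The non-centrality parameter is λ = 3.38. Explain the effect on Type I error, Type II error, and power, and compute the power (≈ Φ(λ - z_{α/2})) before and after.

Decreasing α from 0.025 to 0.005:
• Type I error rate decreases (α is the Type I rate by definition).
• Critical value moves from z_{α/2} = 2.241 to 2.807, so power = Φ(λ - z_{α/2}) goes from Φ(3.38 - 2.241) = 0.873 to Φ(3.38 - 2.807) = 0.717.
• Type II error rate β = 1 - power therefore increases (0.127 → 0.283).
Appropriate when false positives are costly — here, approving an ineffective drug — patients take a useless medication and may skip effective alternatives.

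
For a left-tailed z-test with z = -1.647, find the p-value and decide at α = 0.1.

p = P(Z < -1.647) = Φ(-1.647) ≈ 0.0498. Since p < 0.1, reject H₀ (significant) at α = 0.1.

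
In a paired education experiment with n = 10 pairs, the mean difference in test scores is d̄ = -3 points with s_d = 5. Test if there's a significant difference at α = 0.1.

t = d̄/(s_d/√n) = -3/(5/√10) = -1.897. df = 9, critical t = ±1.833. Reject H₀.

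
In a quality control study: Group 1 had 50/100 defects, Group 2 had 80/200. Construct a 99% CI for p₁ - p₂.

p̂₁ = 0.5, p̂₂ = 0.4. Difference = 0.1. CI = (-0.057, 0.257)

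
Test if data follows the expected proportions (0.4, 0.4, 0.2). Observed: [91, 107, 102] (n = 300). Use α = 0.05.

Expected: [120.0, 120.0, 60.0]. χ² = 37.817. df = 2, critical = 5.991. Reject H₀.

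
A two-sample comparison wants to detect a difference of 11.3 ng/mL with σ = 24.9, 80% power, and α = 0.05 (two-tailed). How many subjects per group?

n per group = 2(z_α/2 + z_β)²σ²/d² = 2×(1.96 + 0.84)²×24.9²/11.3² = 76.1 → n = 77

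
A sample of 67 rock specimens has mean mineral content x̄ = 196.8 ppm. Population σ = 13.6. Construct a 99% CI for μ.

CI = x̄ ± z*(σ/√n) = 196.8 ± 2.576(13.6/√67) = 196.8 ± 4.28 = (192.52, 201.08)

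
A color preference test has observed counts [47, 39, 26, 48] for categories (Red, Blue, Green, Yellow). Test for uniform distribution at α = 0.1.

Expected = 40 each. χ² = Σ(O-E)²/E = 7.75. df = 3, critical value = 6.251. Reject H₀.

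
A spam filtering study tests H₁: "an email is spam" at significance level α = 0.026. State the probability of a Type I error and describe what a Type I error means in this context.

P(Type I error) = α = 0.026. A Type I error is rejecting H₀ when H₀ is actually true (false positive) — here, concluding that an email is spam when in fact this is not the case. Consequence: a legitimate email is sent to the spam folder and the user misses it.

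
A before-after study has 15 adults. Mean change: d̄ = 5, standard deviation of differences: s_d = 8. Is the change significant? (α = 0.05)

t = d̄/(s_d/√n) = 5/(8/√15) = 2.421. df = 14, critical t = ±2.145. Reject H₀.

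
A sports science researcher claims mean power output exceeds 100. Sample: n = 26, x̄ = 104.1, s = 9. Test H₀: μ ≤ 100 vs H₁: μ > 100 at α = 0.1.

t = (104.1 - 100)/(9/√26) = 2.323, df = 25. Critical t = 1.316. Reject H₀.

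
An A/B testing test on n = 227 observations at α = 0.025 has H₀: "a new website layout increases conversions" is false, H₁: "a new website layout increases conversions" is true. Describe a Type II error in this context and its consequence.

Type II error: failing to reject H₀ when it is false — concluding that a new website layout increases conversions is not supported when in fact it is. Consequence: discarding a layout that would have improved conversions — lost revenue.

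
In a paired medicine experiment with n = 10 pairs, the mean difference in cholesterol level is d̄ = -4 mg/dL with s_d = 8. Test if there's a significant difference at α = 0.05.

t = d̄/(s_d/√n) = -4/(8/√10) = -1.581. df = 9, critical t = ±2.262. Fail to reject H₀.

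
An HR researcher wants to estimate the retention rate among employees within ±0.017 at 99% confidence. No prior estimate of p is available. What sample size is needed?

Conservative approach: use p = 0.5 (maximizes p(1-p) = 0.25). n = z²(0.25)/E² = 2.576²×0.25/0.017² = 5740.3 → n = 5741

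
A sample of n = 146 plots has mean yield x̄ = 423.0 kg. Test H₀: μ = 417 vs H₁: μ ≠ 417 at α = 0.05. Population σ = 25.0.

z = (x̄ - μ₀)/(σ/√n) = (423.0 - 417)/(25.0/√146) = 2.9. Critical value: ±1.96. Since |2.9| > 1.96, Reject H₀.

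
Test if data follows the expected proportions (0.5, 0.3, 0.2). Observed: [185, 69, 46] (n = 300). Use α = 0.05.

Expected: [150.0, 90.0, 60.0]. χ² = 16.333. df = 2, critical = 5.991. Reject H₀.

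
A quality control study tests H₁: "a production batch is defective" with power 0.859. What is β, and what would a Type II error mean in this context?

β = 1 - power = 1 - 0.859 = 0.141. A Type II error is failing to reject H₀ when H₀ is false (false negative) — here, failing to conclude that a production batch is defective when in fact it is true. Consequence: shipping a defective batch — faulty products reach customers.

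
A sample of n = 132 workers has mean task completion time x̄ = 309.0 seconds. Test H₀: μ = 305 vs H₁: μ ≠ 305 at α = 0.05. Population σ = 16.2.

z = (x̄ - μ₀)/(σ/√n) = (309.0 - 305)/(16.2/√132) = 2.837. Critical value: ±1.96. Since |2.837| > 1.96, Reject H₀.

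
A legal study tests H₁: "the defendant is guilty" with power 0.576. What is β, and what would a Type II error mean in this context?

β = 1 - power = 1 - 0.576 = 0.424. A Type II error is failing to reject H₀ when H₀ is false (false negative) — here, failing to conclude that the defendant is guilty when in fact it is true. Consequence: acquitting a guilty person.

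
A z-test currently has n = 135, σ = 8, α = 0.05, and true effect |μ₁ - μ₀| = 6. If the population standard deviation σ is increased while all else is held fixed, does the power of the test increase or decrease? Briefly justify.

Power decreases: a larger σ inflates the standard error σ/√n, pulling the sampling distribution under H₁ back toward the critical value.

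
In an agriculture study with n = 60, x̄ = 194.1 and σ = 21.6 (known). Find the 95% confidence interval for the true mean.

CI = x̄ ± z*(σ/√n) = 194.1 ± 1.96(21.6/√60) = 194.1 ± 5.47 = (188.63, 199.57)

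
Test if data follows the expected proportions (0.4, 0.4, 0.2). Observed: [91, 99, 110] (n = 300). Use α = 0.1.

Expected: [120.0, 120.0, 60.0]. χ² = 52.35. df = 2, critical = 4.605. Reject H₀.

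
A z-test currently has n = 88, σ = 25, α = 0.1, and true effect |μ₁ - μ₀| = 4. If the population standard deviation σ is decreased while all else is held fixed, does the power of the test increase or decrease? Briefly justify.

Power increases: a smaller σ shrinks the standard error σ/√n, moving the sampling distribution under H₁ further from the critical value.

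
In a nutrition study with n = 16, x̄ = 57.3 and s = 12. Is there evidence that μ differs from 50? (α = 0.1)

t = (x̄ - μ₀)/(s/√n) = (57.3 - 50)/(12/√16) = 2.433. df = 15, critical t = ±1.753. Reject H₀.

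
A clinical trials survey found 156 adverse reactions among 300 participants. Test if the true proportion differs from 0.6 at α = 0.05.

p̂ = 0.52, p₀ = 0.6. z = (p̂ - p₀)/√(p₀(1-p₀)/n) = -2.828. Critical: ±1.96. Reject H₀.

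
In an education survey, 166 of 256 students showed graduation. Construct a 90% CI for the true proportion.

p̂ = 0.648. CI = p̂ ± z*√(p̂(1-p̂)/n) = (0.599, 0.698)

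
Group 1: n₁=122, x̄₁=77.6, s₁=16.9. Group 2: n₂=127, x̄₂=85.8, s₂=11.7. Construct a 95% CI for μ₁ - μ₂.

Difference = -8.2. SE = √(16.9²/122 + 11.7²/127) = 1.849. CI = (-11.82, -4.58)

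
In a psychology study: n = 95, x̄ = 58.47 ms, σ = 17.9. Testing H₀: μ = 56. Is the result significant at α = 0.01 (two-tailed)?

z = (58.47 - 56)/(17.9/√95) = 1.345. Since |z| ≤ 2.576, not significant at α = 0.01.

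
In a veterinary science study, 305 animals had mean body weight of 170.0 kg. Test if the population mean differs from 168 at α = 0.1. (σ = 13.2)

z = (x̄ - μ₀)/(σ/√n) = (170.0 - 168)/(13.2/√305) = 2.646. Critical value: ±1.645. Since |2.646| > 1.645, Reject H₀.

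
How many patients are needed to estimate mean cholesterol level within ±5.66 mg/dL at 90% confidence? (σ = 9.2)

n = (z*σ/E)² = (1.645×9.2/5.66)² = 7.1 → n = 8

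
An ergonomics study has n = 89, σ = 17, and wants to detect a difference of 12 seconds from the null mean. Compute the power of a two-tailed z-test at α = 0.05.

SE = σ/√n = 17/√89 = 1.802. Non-centrality λ = d/SE = 12/1.802 = 6.659. Power ≈ Φ(λ - z_{α/2}) = Φ(6.659 - 1.96) = Φ(4.699) = 1.0.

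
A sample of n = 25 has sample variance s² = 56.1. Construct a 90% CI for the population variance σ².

df = 24. χ²_{0.05} = 36.415, χ²_{0.95} = 13.848. CI for σ² = ((n-1)s²/χ²_{α/2}, (n-1)s²/χ²_{1-α/2}) = (24·56.1/36.415, 24·56.1/13.848) = (36.97, 97.23)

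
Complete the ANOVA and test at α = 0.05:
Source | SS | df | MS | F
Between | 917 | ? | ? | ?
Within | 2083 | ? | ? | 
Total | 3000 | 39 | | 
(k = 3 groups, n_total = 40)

df_between = 2, df_within = 37. MS_between = 458.5, MS_within = 56.3. F = 8.144, F_crit ≈ 3.252. Reject H₀.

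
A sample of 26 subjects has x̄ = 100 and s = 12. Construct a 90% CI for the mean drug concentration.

CI = x̄ ± t*(s/√n) = 100 ± 1.708(12/√26) = (95.98, 104.02)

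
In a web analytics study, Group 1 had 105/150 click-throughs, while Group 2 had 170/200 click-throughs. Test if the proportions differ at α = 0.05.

p̂₁ = 0.7, p̂₂ = 0.85, pooled p̂ = 0.786. z = -3.384. Critical: ±1.96. Reject H₀.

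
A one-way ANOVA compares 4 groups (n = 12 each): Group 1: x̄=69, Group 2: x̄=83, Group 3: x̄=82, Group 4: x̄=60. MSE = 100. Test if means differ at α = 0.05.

Grand mean = 73.5. SS_between = 4380.0, MS_between = 1460.0. F = 14.6, F_crit ≈ 2.816. Reject H₀.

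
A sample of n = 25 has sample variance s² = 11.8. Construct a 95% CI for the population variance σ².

df = 24. χ²_{0.025} = 39.364, χ²_{0.975} = 12.401. CI for σ² = ((n-1)s²/χ²_{α/2}, (n-1)s²/χ²_{1-α/2}) = (24·11.8/39.364, 24·11.8/12.401) = (7.19, 22.84)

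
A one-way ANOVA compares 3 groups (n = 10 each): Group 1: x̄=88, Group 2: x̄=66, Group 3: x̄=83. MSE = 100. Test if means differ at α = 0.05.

Grand mean = 79.0. SS_between = 2660.0, MS_between = 1330.0. F = 13.3, F_crit ≈ 3.354. Reject H₀.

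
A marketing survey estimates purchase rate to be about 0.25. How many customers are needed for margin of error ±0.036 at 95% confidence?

n = z²p(1-p)/E² = 1.96²×0.25×0.75/0.036² = 555.8 → n = 556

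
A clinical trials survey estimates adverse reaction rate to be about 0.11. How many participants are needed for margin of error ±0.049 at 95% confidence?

n = z²p(1-p)/E² = 1.96²×0.11×0.89/0.049² = 156.6 → n = 157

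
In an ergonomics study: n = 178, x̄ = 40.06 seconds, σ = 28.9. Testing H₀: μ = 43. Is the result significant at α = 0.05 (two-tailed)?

z = (40.06 - 43)/(28.9/√178) = -1.357. Since |z| ≤ 1.96, not significant at α = 0.05.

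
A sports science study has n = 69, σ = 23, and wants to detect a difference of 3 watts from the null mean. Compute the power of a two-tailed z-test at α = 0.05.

SE = σ/√n = 23/√69 = 2.769. Non-centrality λ = d/SE = 3/2.769 = 1.083. Power ≈ Φ(λ - z_{α/2}) = Φ(1.083 - 1.96) = Φ(-0.877) = 0.19.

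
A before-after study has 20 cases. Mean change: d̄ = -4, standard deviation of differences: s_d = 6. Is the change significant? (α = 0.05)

t = d̄/(s_d/√n) = -4/(6/√20) = -2.981. df = 19, critical t = ±2.093. Reject H₀.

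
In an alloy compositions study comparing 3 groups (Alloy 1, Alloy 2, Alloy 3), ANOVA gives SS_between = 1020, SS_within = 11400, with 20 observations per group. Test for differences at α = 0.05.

df_between = 2, df_within = 57. F = MS_between/MS_within = 510.0/200.0 = 2.55. F_crit ≈ 3.159. Fail to reject H₀.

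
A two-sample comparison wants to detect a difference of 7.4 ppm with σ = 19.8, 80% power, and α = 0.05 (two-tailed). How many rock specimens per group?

n per group = 2(z_α/2 + z_β)²σ²/d² = 2×(1.96 + 0.84)²×19.8²/7.4² = 112.3 → n = 113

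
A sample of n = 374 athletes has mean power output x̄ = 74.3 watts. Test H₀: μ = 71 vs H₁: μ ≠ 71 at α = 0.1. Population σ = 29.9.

z = (x̄ - μ₀)/(σ/√n) = (74.3 - 71)/(29.9/√374) = 2.134. Critical value: ±1.645. Since |2.134| > 1.645, Reject H₀.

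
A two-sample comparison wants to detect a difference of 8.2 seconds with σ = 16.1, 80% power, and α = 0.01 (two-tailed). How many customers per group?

n per group = 2(z_α/2 + z_β)²σ²/d² = 2×(2.576 + 0.84)²×16.1²/8.2² = 90.0 → n = 90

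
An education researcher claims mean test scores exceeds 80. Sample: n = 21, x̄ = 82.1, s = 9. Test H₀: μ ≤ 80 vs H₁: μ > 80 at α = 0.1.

t = (82.1 - 80)/(9/√21) = 1.069, df = 20. Critical t = 1.325. Fail to reject H₀.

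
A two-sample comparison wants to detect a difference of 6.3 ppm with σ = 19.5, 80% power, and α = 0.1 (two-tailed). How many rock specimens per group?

n per group = 2(z_α/2 + z_β)²σ²/d² = 2×(1.645 + 0.84)²×19.5²/6.3² = 118.3 → n = 119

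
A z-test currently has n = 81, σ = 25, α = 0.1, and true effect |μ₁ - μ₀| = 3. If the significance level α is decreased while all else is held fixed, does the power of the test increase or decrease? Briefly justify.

Power decreases: a smaller α raises the critical value, so less of the H₁ sampling distribution falls in the rejection region.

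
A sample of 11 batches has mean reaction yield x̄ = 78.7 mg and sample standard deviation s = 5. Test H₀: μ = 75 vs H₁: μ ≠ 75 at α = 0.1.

t = (x̄ - μ₀)/(s/√n) = (78.7 - 75)/(5/√11) = 2.454. df = 10, critical t = ±1.812. Reject H₀.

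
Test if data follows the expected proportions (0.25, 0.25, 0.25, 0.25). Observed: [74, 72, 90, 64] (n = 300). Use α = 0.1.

Expected: [75.0, 75.0, 75.0, 75.0]. χ² = 4.747. df = 3, critical = 6.251. Fail to reject H₀.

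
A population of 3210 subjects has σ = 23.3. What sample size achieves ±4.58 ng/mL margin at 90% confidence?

Without FPC: n₀ = (1.645×23.3/4.58)² = 70.035. With FPC: n = n₀N/(n₀+N-1) = 68.6 → n = 69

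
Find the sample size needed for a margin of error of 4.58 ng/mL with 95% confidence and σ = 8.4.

n = (z*σ/E)² = (1.96×8.4/4.58)² = 12.9 → n = 13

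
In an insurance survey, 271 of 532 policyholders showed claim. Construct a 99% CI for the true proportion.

p̂ = 0.509. CI = p̂ ± z*√(p̂(1-p̂)/n) = (0.454, 0.565)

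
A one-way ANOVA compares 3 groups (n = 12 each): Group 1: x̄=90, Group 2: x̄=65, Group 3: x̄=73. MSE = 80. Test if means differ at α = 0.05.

Grand mean = 76.0. SS_between = 3912.0, MS_between = 1956.0. F = 24.45, F_crit ≈ 3.285. Reject H₀.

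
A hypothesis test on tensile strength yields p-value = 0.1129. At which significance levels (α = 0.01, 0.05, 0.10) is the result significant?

p = 0.1129. Not significant at any of the given levels.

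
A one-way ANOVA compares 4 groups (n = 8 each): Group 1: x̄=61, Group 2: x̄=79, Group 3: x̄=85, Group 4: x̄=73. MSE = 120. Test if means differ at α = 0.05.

Grand mean = 74.5. SS_between = 2520.0, MS_between = 840.0. F = 7.0, F_crit ≈ 2.947. Reject H₀.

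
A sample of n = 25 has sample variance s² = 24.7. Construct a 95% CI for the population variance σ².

df = 24. χ²_{0.025} = 39.364, χ²_{0.975} = 12.401. CI for σ² = ((n-1)s²/χ²_{α/2}, (n-1)s²/χ²_{1-α/2}) = (24·24.7/39.364, 24·24.7/12.401) = (15.06, 47.8)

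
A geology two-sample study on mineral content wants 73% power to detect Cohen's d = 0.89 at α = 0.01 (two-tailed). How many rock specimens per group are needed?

z_{α/2} = 2.576, z_β = Φ⁻¹(0.73) = 0.613. For large effect (d = 0.89): n per group = 2(z_{α/2} + z_β)²/d² = 2(2.576 + 0.613)²/0.89² = 25.7 → 26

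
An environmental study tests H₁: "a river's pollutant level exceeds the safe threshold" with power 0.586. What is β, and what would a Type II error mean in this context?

β = 1 - power = 1 - 0.586 = 0.414. A Type II error is failing to reject H₀ when H₀ is false (false negative) — here, failing to conclude that a river's pollutant level exceeds the safe threshold when in fact it is true. Consequence: allowing unsafe pollution to continue.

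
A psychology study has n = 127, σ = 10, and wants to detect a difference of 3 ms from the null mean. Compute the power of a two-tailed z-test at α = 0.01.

SE = σ/√n = 10/√127 = 0.887. Non-centrality λ = d/SE = 3/0.887 = 3.381. Power ≈ Φ(λ - z_{α/2}) = Φ(3.381 - 2.576) = Φ(0.805) = 0.79.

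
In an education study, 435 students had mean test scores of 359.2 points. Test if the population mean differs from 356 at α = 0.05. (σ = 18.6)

z = (x̄ - μ₀)/(σ/√n) = (359.2 - 356)/(18.6/√435) = 3.588. Critical value: ±1.96. Since |3.588| > 1.96, Reject H₀.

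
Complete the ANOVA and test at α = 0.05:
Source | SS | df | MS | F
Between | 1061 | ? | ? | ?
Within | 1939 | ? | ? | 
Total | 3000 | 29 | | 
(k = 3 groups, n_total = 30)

df_between = 2, df_within = 27. MS_between = 530.5, MS_within = 71.81. F = 7.387, F_crit ≈ 3.354. Reject H₀.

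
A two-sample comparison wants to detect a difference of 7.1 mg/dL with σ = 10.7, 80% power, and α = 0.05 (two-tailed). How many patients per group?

n per group = 2(z_α/2 + z_β)²σ²/d² = 2×(1.96 + 0.84)²×10.7²/7.1² = 35.6 → n = 36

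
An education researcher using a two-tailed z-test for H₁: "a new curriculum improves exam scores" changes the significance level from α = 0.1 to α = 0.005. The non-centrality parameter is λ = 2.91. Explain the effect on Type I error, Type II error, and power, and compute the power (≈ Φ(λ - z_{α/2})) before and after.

Decreasing α from 0.1 to 0.005:
• Type I error rate decreases (α is the Type I rate by definition).
• Critical value moves from z_{α/2} = 1.645 to 2.807, so power = Φ(λ - z_{α/2}) goes from Φ(2.91 - 1.645) = 0.897 to Φ(2.91 - 2.807) = 0.541.
• Type II error rate β = 1 - power therefore increases (0.103 → 0.459).
Appropriate when false positives are costly — here, adopting a curriculum that gives no real benefit — disruption for nothing.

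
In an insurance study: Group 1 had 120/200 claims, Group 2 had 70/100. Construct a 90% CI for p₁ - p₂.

p̂₁ = 0.6, p̂₂ = 0.7. Difference = -0.1. CI = (-0.194, -0.006)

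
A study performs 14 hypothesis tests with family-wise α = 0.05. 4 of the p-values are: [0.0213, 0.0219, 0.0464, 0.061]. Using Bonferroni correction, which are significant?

Bonferroni α = 0.05/14 = 0.00357. None of the given p-values are significant.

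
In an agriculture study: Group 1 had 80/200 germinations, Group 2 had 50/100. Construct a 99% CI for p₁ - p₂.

p̂₁ = 0.4, p̂₂ = 0.5. Difference = -0.1. CI = (-0.257, 0.057)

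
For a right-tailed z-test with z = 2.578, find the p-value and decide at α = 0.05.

p = P(Z > 2.578) = 1 - Φ(2.578) ≈ 0.005. Since p < 0.05, reject H₀ (significant) at α = 0.05.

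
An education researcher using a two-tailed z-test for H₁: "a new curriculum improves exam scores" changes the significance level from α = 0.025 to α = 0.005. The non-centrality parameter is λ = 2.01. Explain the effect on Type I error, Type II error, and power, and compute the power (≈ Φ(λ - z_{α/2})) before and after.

Decreasing α from 0.025 to 0.005:
• Type I error rate decreases (α is the Type I rate by definition).
• Critical value moves from z_{α/2} = 2.241 to 2.807, so power = Φ(λ - z_{α/2}) goes from Φ(2.01 - 2.241) = 0.409 to Φ(2.01 - 2.807) = 0.213.
• Type II error rate β = 1 - power therefore increases (0.591 → 0.787).
Appropriate when false positives are costly — here, adopting a curriculum that gives no real benefit — disruption for nothing.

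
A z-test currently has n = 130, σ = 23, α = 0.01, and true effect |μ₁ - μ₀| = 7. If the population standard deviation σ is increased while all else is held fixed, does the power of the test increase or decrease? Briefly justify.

Power decreases: a larger σ inflates the standard error σ/√n, pulling the sampling distribution under H₁ back toward the critical value.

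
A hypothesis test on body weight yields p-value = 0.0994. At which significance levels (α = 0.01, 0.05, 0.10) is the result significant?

p = 0.0994. Significant at: α = 0.1.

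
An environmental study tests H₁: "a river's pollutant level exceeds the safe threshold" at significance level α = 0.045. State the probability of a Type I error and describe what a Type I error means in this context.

P(Type I error) = α = 0.045. A Type I error is rejecting H₀ when H₀ is actually true (false positive) — here, concluding that a river's pollutant level exceeds the safe threshold when in fact this is not the case. Consequence: shutting down a compliant factory unnecessarily.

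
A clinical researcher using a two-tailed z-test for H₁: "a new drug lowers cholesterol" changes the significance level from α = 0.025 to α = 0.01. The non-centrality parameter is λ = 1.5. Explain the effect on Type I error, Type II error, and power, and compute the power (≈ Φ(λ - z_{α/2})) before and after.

Decreasing α from 0.025 to 0.01:
• Type I error rate decreases (α is the Type I rate by definition).
• Critical value moves from z_{α/2} = 2.241 to 2.576, so power = Φ(λ - z_{α/2}) goes from Φ(1.5 - 2.241) = 0.229 to Φ(1.5 - 2.576) = 0.141.
• Type II error rate β = 1 - power therefore increases (0.771 → 0.859).
Appropriate when false positives are costly — here, approving an ineffective drug — patients take a useless medication and may skip effective alternatives.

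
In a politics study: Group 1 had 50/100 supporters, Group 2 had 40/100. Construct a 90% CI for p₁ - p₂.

p̂₁ = 0.5, p̂₂ = 0.4. Difference = 0.1. CI = (-0.015, 0.215)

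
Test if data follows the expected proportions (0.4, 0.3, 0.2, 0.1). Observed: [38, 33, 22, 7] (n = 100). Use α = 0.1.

Expected: [40.0, 30.0, 20.0, 10.0]. χ² = 1.5. df = 3, critical = 6.251. Fail to reject H₀.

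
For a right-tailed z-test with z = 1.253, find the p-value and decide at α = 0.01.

p = P(Z > 1.253) = 1 - Φ(1.253) ≈ 0.1051. Since p ≥ 0.01, fail to reject H₀ (not significant) at α = 0.01.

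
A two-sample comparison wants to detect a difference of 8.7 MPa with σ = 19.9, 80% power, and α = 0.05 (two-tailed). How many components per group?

n per group = 2(z_α/2 + z_β)²σ²/d² = 2×(1.96 + 0.84)²×19.9²/8.7² = 82.04 → n = 83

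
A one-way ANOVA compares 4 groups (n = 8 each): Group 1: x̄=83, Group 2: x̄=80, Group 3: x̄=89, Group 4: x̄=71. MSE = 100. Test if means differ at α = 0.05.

Grand mean = 80.75. SS_between = 1350.0, MS_between = 450.0. F = 4.5, F_crit ≈ 2.947. Reject H₀.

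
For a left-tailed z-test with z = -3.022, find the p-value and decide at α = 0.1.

p = P(Z < -3.022) = Φ(-3.022) ≈ 0.0013. Since p < 0.1, reject H₀ (significant) at α = 0.1.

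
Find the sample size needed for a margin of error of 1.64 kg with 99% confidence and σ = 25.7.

n = (z*σ/E)² = (2.576×25.7/1.64)² = 1629.6 → n = 1630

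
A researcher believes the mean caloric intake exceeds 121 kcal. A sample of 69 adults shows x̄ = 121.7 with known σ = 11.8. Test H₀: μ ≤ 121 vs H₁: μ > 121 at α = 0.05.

z = 0.493. Critical value: 1.645. Fail to reject H₀.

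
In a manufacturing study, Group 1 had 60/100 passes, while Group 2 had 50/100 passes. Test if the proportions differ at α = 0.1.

p̂₁ = 0.6, p̂₂ = 0.5, pooled p̂ = 0.55. z = 1.421. Critical: ±1.645. Fail to reject H₀.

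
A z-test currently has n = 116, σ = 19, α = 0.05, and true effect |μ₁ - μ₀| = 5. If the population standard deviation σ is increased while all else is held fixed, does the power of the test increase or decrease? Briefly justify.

Power decreases: a larger σ inflates the standard error σ/√n, pulling the sampling distribution under H₁ back toward the critical value.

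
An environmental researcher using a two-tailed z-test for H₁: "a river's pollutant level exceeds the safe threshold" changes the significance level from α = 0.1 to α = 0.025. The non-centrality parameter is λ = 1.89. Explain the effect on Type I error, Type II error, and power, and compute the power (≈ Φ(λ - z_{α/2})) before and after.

Decreasing α from 0.1 to 0.025:
• Type I error rate decreases (α is the Type I rate by definition).
• Critical value moves from z_{α/2} = 1.645 to 2.241, so power = Φ(λ - z_{α/2}) goes from Φ(1.89 - 1.645) = 0.597 to Φ(1.89 - 2.241) = 0.363.
• Type II error rate β = 1 - power therefore increases (0.403 → 0.637).
Appropriate when false positives are costly — here, shutting down a compliant factory unnecessarily.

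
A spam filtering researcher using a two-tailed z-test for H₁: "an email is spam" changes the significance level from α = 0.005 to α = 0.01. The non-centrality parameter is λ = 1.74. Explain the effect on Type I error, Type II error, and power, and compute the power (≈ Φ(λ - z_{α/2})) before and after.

Increasing α from 0.005 to 0.01:
• Type I error rate increases (α is the Type I rate by definition).
• Critical value moves from z_{α/2} = 2.807 to 2.576, so power = Φ(λ - z_{α/2}) goes from Φ(1.74 - 2.807) = 0.143 to Φ(1.74 - 2.576) = 0.202.
• Type II error rate β = 1 - power therefore decreases (0.857 → 0.798).
Appropriate when false negatives are costly — here, a spam email lands in the inbox.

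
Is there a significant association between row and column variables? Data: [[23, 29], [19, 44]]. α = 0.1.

χ² = 2.433. df = 1, critical = 2.706. Fail to reject H₀. No evidence of dependence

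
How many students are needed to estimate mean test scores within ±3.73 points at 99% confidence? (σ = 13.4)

n = (z*σ/E)² = (2.576×13.4/3.73)² = 85.6 → n = 86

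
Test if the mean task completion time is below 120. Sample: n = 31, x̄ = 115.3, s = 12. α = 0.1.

t = (115.3 - 120)/(12/√31) = -2.181, df = 30. Critical t = -1.31. Reject H₀.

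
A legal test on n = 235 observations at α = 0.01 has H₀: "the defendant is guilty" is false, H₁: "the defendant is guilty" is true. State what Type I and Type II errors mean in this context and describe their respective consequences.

Type I (false positive): concluding that the defendant is guilty when it is not — convicting an innocent person. Type II (false negative): failing to conclude that the defendant is guilty when it is — acquitting a guilty person. Which is costlier depends on domain priorities and is a judgement call rather than a statistical fact.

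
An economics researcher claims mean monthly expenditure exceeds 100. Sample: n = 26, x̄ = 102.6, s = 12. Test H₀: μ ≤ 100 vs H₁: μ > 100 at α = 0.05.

t = (102.6 - 100)/(12/√26) = 1.105, df = 25. Critical t = 1.708. Fail to reject H₀.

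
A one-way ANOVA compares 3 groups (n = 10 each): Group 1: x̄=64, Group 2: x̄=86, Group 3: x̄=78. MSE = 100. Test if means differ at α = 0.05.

Grand mean = 76.0. SS_between = 2480.0, MS_between = 1240.0. F = 12.4, F_crit ≈ 3.354. Reject H₀.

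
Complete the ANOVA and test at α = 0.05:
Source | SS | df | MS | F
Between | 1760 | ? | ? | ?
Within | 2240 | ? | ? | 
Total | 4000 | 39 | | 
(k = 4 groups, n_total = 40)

df_between = 3, df_within = 36. MS_between = 586.67, MS_within = 62.22. F = 9.429, F_crit ≈ 2.866. Reject H₀.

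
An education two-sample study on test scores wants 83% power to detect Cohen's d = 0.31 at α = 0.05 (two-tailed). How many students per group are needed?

z_{α/2} = 1.96, z_β = Φ⁻¹(0.83) = 0.954. For small effect (d = 0.31): n per group = 2(z_{α/2} + z_β)²/d² = 2(1.96 + 0.954)²/0.31² = 176.7 → 177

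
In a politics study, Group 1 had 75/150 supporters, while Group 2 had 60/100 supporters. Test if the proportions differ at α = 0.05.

p̂₁ = 0.5, p̂₂ = 0.6, pooled p̂ = 0.54. z = -1.554. Critical: ±1.96. Fail to reject H₀.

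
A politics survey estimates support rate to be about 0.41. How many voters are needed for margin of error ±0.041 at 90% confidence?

n = z²p(1-p)/E² = 1.645²×0.41×0.59/0.041² = 389.4 → n = 390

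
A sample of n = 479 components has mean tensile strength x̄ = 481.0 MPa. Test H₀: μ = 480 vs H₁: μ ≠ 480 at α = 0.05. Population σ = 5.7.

z = (x̄ - μ₀)/(σ/√n) = (481.0 - 480)/(5.7/√479) = 3.84. Critical value: ±1.96. Since |3.84| > 1.96, Reject H₀.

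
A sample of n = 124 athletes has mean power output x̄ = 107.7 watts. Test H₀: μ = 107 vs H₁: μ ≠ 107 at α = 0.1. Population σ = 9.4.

z = (x̄ - μ₀)/(σ/√n) = (107.7 - 107)/(9.4/√124) = 0.829. Critical value: ±1.645. Since |0.829| ≤ 1.645, Fail to reject H₀.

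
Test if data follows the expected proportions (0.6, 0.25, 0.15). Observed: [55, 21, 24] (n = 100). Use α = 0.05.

Expected: [60.0, 25.0, 15.0]. χ² = 6.457. df = 2, critical = 5.991. Reject H₀.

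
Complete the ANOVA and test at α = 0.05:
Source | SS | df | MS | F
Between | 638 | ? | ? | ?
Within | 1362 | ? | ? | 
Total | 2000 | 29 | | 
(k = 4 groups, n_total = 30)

df_between = 3, df_within = 26. MS_between = 212.67, MS_within = 52.38. F = 4.06, F_crit ≈ 2.975. Reject H₀.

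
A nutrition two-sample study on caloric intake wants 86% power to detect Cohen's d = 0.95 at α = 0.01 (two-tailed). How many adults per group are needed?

z_{α/2} = 2.576, z_β = Φ⁻¹(0.86) = 1.08. For large effect (d = 0.95): n per group = 2(z_{α/2} + z_β)²/d² = 2(2.576 + 1.08)²/0.95² = 29.6 → 30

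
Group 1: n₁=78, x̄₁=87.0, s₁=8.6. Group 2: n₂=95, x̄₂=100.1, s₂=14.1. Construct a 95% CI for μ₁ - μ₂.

Difference = -13.1. SE = √(8.6²/78 + 14.1²/95) = 1.744. CI = (-16.52, -9.68)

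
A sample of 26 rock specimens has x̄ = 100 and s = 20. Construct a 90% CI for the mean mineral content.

CI = x̄ ± t*(s/√n) = 100 ± 1.708(20/√26) = (93.3, 106.7)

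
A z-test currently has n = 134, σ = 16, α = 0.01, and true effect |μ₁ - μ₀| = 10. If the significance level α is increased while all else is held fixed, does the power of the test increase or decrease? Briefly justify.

Power increases: a larger α lowers the critical value, so more of the H₁ sampling distribution falls in the rejection region.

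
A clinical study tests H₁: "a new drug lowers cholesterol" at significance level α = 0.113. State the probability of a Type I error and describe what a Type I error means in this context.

P(Type I error) = α = 0.113. A Type I error is rejecting H₀ when H₀ is actually true (false positive) — here, concluding that a new drug lowers cholesterol when in fact this is not the case. Consequence: approving an ineffective drug — patients take a useless medication and may skip effective alternatives.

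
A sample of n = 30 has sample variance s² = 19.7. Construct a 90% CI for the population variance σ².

df = 29. χ²_{0.05} = 42.557, χ²_{0.95} = 17.708. CI for σ² = ((n-1)s²/χ²_{α/2}, (n-1)s²/χ²_{1-α/2}) = (29·19.7/42.557, 29·19.7/17.708) = (13.42, 32.26)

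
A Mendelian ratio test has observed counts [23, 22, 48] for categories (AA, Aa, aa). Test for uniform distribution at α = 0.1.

Expected = 31 each. χ² = Σ(O-E)²/E = 14.0. df = 2, critical value = 4.605. Reject H₀.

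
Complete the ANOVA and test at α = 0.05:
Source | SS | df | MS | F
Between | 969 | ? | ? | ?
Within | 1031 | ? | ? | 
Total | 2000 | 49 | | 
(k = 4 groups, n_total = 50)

df_between = 3, df_within = 46. MS_between = 323.0, MS_within = 22.41. F = 14.411, F_crit ≈ 2.807. Reject H₀.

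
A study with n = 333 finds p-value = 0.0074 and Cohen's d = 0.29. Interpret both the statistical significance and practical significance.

Statistically significant (p = 0.0074 < 0.05). Cohen's d = 0.29 indicates a small effect size. Both statistical and practical significance should be considered.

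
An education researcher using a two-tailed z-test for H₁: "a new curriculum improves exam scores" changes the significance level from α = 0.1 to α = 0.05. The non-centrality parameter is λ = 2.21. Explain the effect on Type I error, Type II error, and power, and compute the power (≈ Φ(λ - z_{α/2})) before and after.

Decreasing α from 0.1 to 0.05:
• Type I error rate decreases (α is the Type I rate by definition).
• Critical value moves from z_{α/2} = 1.645 to 1.96, so power = Φ(λ - z_{α/2}) goes from Φ(2.21 - 1.645) = 0.714 to Φ(2.21 - 1.96) = 0.599.
• Type II error rate β = 1 - power therefore increases (0.286 → 0.401).
Appropriate when false positives are costly — here, adopting a curriculum that gives no real benefit — disruption for nothing.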